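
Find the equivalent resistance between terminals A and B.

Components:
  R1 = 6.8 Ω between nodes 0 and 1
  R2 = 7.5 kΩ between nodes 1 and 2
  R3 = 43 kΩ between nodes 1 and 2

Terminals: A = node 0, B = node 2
Reduce the network between node 0 (A) and node 2 (B) by series/parallel combination:
  Rp1 = R2 ‖ R3 (parallel, both between nodes 1 and 2) = 1/(1/7500 + 1/43000) = 6386 Ω
  Rs1 = R1 + Rp1 (series, joined only at node 1) = 6.8 + 6386 = 6393 Ω
R_eq = 6.393 kΩ

Final answer: 6.393 kΩ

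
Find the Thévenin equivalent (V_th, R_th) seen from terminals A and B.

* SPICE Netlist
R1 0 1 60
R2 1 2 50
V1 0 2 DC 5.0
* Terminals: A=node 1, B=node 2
Step 1 — V_th is the open-circuit voltage V_A - V_B (nothing connected across the terminals).
Nodal analysis, taking node 2 as the 0 V reference.
Source V1 fixes V_0 = 5 V.
KCL at each unknown node (sum of currents leaving = 0; resistances in Ω):
  Node 1: (V_1 - 5)/60 + (V_1 - 0)/50 = 0
Collecting terms: 0.03667 × V_1 = 0.08333  =>  V_1 = 2.273 V
V_th = V_1 - V_2 = 2.273 - 0 = 2.273 V
Step 2 — R_th: zero the source — replace V1 by a short circuit (node 2 merges into node 0) — and find the resistance seen between A (node 1) and B (node 0).
Reduce the network between node 1 (A) and node 0 (B) by series/parallel combination:
  Rp1 = R1 ‖ R2 (parallel, both between nodes 0 and 1) = 1/(1/60 + 1/50) = 27.27 Ω
R_th = 27.27 Ω

Final answer: V_th = 2.273 V, R_th = 27.27 Ω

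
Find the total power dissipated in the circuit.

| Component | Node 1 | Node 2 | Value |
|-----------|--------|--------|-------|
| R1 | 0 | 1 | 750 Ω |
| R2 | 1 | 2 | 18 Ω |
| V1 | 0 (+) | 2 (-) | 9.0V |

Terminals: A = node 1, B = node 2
Nodal analysis, taking node 2 as the 0 V reference.
Source V1 fixes V_0 = 9 V.
KCL at each unknown node (sum of currents leaving = 0; resistances in Ω):
  Node 1: (V_1 - 9)/750 + (V_1 - 0)/18 = 0
Collecting terms: 0.05689 × V_1 = 0.012  =>  V_1 = 0.2109 V
Power in each resistor, P = (ΔV)²/R:
  P_R1 = (9 - 0.2109)²/750 = 0.103 W
  P_R2 = (0.2109 - 0)²/18 = 0.002472 W
P_total = P_R1 + P_R2 = 0.1055 W

Final answer: 0.1055 W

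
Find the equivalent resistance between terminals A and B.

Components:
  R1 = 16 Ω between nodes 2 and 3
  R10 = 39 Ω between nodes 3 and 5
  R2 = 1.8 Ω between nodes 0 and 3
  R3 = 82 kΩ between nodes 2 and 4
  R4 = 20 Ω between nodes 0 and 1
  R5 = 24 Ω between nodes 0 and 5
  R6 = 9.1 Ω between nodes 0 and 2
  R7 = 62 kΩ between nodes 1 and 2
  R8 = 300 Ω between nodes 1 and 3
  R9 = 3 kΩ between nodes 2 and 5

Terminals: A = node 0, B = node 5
The network is not a plain series/parallel combination. Inject a 1 A test current into terminal A (node 0) and return it from terminal B (node 5); then R_eq = V_A / (1 A).
Nodal analysis, taking node 5 as the 0 V reference.
Current source I_test pushes 1 A into node 0 and draws it out of node 5.
KCL at each unknown node (sum of currents leaving = 0; resistances in Ω):
  Node 0: (V_0 - V_3)/1.8 + (V_0 - V_1)/20 + (V_0 - 0)/24 + (V_0 - V_2)/9.1 - 1 = 0
  Node 1: (V_1 - V_0)/20 + (V_1 - V_2)/62000 + (V_1 - V_3)/300 = 0
  Node 2: (V_2 - V_0)/9.1 + (V_2 - V_1)/62000 + (V_2 - V_3)/16 + (V_2 - V_4)/82000 + (V_2 - 0)/3000 = 0
  Node 3: (V_3 - V_0)/1.8 + (V_3 - V_1)/300 + (V_3 - V_2)/16 + (V_3 - 0)/39 = 0
  Node 4: (V_4 - V_2)/82000 = 0
Collecting terms (coefficients in siemens):
  0.7571·V_0 - 0.05·V_1 - 0.1099·V_2 - 0.5556·V_3 = 1
  0.05335·V_1 - 0.05·V_0 - 0.00001613·V_2 - 0.003333·V_3 = 0
  0.1728·V_2 - 0.1099·V_0 - 0.00001613·V_1 - 0.0625·V_3 - 0.0000122·V_4 = 0
  0.647·V_3 - 0.5556·V_0 - 0.003333·V_1 - 0.0625·V_2 = 0
  0.0000122·V_4 - 0.0000122·V_2 = 0
Solving these 5 simultaneous equations (Gaussian elimination) gives:
  V_0 = 15.02 V, V_1 = 14.98 V, V_2 = 14.77 V, V_3 = 14.4 V
  V_4 = 14.77 V
R_eq = V_0 / 1 A = 15.02 Ω

Final answer: 15.02 Ω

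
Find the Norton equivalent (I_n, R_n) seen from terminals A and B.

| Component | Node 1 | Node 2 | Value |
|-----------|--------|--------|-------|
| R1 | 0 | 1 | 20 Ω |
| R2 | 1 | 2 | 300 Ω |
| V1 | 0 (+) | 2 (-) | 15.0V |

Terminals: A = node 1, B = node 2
Find the Thévenin equivalent first; then I_n = V_th/R_th and R_n = R_th.
Step 1 — V_th is the open-circuit voltage V_A - V_B (nothing connected across the terminals).
Nodal analysis, taking node 2 as the 0 V reference.
Source V1 fixes V_0 = 15 V.
KCL at each unknown node (sum of currents leaving = 0; resistances in Ω):
  Node 1: (V_1 - 15)/20 + (V_1 - 0)/300 = 0
Collecting terms: 0.05333 × V_1 = 0.75  =>  V_1 = 14.06 V
V_th = V_1 - V_2 = 14.06 - 0 = 14.06 V
Step 2 — R_th: zero the source — replace V1 by a short circuit (node 2 merges into node 0) — and find the resistance seen between A (node 1) and B (node 0).
Reduce the network between node 1 (A) and node 0 (B) by series/parallel combination:
  Rp1 = R1 ‖ R2 (parallel, both between nodes 0 and 1) = 1/(1/20 + 1/300) = 18.75 Ω
R_th = 18.75 Ω
I_n = V_th/R_th = 14.06/18.75 = 0.75 A, and R_n = R_th = 18.75 Ω

Final answer: I_n = 0.75 A, R_n = 18.75 Ω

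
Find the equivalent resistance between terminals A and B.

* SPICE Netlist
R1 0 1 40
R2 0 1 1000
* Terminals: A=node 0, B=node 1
Reduce the network between node 0 (A) and node 1 (B) by series/parallel combination:
  Rp1 = R1 ‖ R2 (parallel, both between nodes 0 and 1) = 1/(1/40 + 1/1000) = 38.46 Ω
R_eq = 38.46 Ω

Final answer: 38.46 Ω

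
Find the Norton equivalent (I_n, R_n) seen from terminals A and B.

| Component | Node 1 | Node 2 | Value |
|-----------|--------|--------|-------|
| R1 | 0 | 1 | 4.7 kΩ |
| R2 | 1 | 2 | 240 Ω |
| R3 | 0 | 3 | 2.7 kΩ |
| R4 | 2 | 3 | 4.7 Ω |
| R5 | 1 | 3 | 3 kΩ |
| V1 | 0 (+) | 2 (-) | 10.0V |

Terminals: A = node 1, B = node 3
Find the Thévenin equivalent first; then I_n = V_th/R_th and R_n = R_th.
Step 1 — V_th is the open-circuit voltage V_A - V_B (nothing connected across the terminals).
Nodal analysis, taking node 2 as the 0 V reference.
Source V1 fixes V_0 = 10 V.
KCL at each unknown node (sum of currents leaving = 0; resistances in Ω):
  Node 1: (V_1 - 10)/4700 + (V_1 - 0)/240 + (V_1 - V_3)/3000 = 0
  Node 3: (V_3 - 10)/2700 + (V_3 - 0)/4.7 + (V_3 - V_1)/3000 = 0
Collecting terms (coefficients in siemens):
  0.004713·V_1 - 0.0003333·V_3 = 0.002128
  0.2135·V_3 - 0.0003333·V_1 = 0.003704
Determinant D = (0.004713)(0.2135) - (-0.0003333)(-0.0003333) = 0.001006
V_1 = [(0.002128)(0.2135) - (-0.0003333)(0.003704)]/D = 0.4527 V
V_3 = [(0.004713)(0.003704) - (0.002128)(-0.0003333)]/D = 0.01806 V
V_th = V_1 - V_3 = 0.4527 - 0.01806 = 0.4347 V
Step 2 — R_th: zero the source — replace V1 by a short circuit (node 2 merges into node 0) — and find the resistance seen between A (node 1) and B (node 3).
Reduce the network between node 1 (A) and node 3 (B) by series/parallel combination:
  Rp1 = R1 ‖ R2 (parallel, both between nodes 0 and 1) = 1/(1/4700 + 1/240) = 228.3 Ω
  Rp2 = R3 ‖ R4 (parallel, both between nodes 0 and 3) = 1/(1/2700 + 1/4.7) = 4.692 Ω
  Rs1 = Rp1 + Rp2 (series, joined only at node 0) = 228.3 + 4.692 = 233 Ω
  Rp3 = R5 ‖ Rs1 (parallel, both between nodes 1 and 3) = 1/(1/3000 + 1/233) = 216.2 Ω
R_th = 216.2 Ω
I_n = V_th/R_th = 0.4347/216.2 = 0.00201 A, and R_n = R_th = 216.2 Ω

Final answer: I_n = 0.00201 A, R_n = 216.2 Ω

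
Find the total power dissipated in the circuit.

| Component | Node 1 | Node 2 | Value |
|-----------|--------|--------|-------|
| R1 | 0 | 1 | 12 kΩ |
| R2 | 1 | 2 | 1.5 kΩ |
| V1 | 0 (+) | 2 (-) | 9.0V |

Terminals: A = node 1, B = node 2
Nodal analysis, taking node 2 as the 0 V reference.
Source V1 fixes V_0 = 9 V.
KCL at each unknown node (sum of currents leaving = 0; resistances in Ω):
  Node 1: (V_1 - 9)/12000 + (V_1 - 0)/1500 = 0
Collecting terms: 0.00075 × V_1 = 0.00075  =>  V_1 = 1 V
Power in each resistor, P = (ΔV)²/R:
  P_R1 = (9 - 1)²/12000 = 0.005333 W
  P_R2 = (1 - 0)²/1500 = 0.0006667 W
P_total = P_R1 + P_R2 = 0.006 W

Final answer: 0.006 W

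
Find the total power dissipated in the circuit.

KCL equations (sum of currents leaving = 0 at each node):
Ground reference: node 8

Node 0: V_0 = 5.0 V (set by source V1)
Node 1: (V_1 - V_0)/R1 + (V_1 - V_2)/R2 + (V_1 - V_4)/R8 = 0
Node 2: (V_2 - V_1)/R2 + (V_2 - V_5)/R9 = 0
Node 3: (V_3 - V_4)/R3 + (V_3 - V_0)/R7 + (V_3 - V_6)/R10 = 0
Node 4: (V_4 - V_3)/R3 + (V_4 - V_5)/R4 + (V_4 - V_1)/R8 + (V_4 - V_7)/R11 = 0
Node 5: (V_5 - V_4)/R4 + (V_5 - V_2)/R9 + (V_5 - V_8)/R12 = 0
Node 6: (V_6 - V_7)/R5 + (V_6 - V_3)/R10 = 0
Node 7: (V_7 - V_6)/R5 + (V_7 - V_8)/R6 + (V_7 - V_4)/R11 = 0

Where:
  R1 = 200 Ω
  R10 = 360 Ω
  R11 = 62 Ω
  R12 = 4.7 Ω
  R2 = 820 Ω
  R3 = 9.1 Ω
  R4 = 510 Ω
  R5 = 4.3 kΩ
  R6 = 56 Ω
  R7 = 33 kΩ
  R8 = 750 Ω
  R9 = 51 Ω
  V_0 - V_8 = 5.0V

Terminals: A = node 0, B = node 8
Nodal analysis, taking node 8 as the 0 V reference.
Source V1 fixes V_0 = 5 V.
KCL at each unknown node (sum of currents leaving = 0; resistances in Ω):
  Node 1: (V_1 - 5)/200 + (V_1 - V_2)/820 + (V_1 - V_4)/750 = 0
  Node 2: (V_2 - V_1)/820 + (V_2 - V_5)/51 = 0
  Node 3: (V_3 - V_4)/9.1 + (V_3 - 5)/33000 + (V_3 - V_6)/360 = 0
  Node 4: (V_4 - V_3)/9.1 + (V_4 - V_5)/510 + (V_4 - V_1)/750 + (V_4 - V_7)/62 = 0
  Node 5: (V_5 - V_4)/510 + (V_5 - V_2)/51 + (V_5 - 0)/4.7 = 0
  Node 6: (V_6 - V_7)/4300 + (V_6 - V_3)/360 = 0
  Node 7: (V_7 - V_6)/4300 + (V_7 - 0)/56 + (V_7 - V_4)/62 = 0
Collecting terms (coefficients in siemens):
  0.007553·V_1 - 0.00122·V_2 - 0.001333·V_4 = 0.025
  0.02083·V_2 - 0.00122·V_1 - 0.01961·V_5 = 0
  0.1127·V_3 - 0.1099·V_4 - 0.002778·V_6 = 0.0001515
  0.1293·V_4 - 0.001333·V_1 - 0.1099·V_3 - 0.001961·V_5 - 0.01613·V_7 = 0
  0.2343·V_5 - 0.01961·V_2 - 0.001961·V_4 = 0
  0.00301·V_6 - 0.002778·V_3 - 0.0002326·V_7 = 0
  0.03422·V_7 - 0.01613·V_4 - 0.0002326·V_6 = 0
Solving these 7 simultaneous equations (Gaussian elimination) gives:
  V_1 = 3.416 V, V_2 = 0.2206 V, V_3 = 0.4014 V, V_4 = 0.4005 V
  V_5 = 0.02181 V, V_6 = 0.3852 V, V_7 = 0.1914 V
Power in each resistor, P = (ΔV)²/R:
  P_R1 = (5 - 3.416)²/200 = 0.01254 W
  P_R2 = (3.416 - 0.2206)²/820 = 0.01245 W
  P_R3 = (0.4014 - 0.4005)²/9.1 = 0.00000008091 W
  P_R4 = (0.4005 - 0.02181)²/510 = 0.0002812 W
  P_R5 = (0.3852 - 0.1914)²/4300 = 0.00000873 W
  P_R6 = (0.1914 - 0)²/56 = 0.0006542 W
  P_R7 = (5 - 0.4014)²/33000 = 0.0006408 W
  P_R8 = (3.416 - 0.4005)²/750 = 0.01213 W
  P_R9 = (0.2206 - 0.02181)²/51 = 0.0007746 W
  P_R10 = (0.4014 - 0.3852)²/360 = 0.0000007309 W
  P_R11 = (0.4005 - 0.1914)²/62 = 0.0007053 W
  P_R12 = (0.02181 - 0)²/4.7 = 0.0001012 W
P_total = P_R1 + P_R2 + P_R3 + P_R4 + P_R5 + P_R6 + P_R7 + P_R8 + P_R9 + P_R10 + P_R11 + P_R12 = 0.04029 W

Final answer: 0.04029 W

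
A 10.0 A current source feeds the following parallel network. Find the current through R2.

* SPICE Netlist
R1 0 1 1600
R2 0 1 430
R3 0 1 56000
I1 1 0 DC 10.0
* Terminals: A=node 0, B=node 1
All resistors sit directly between nodes 0 and 1, so they are in parallel and share one voltage V; the full source current 10 A splits among them.
1/R_par = 1/1600 + 1/430 + 1/56000 = 0.002968 S  =>  R_par = 336.9 Ω
V = I × R_par = 10 × 336.9 = 3369 V
I_R2 = V/R2 = 3369/430 = 7.834 A

Final answer: 7.834 A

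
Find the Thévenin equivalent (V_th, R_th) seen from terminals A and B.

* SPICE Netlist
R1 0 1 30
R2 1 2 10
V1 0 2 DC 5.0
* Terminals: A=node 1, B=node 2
Step 1 — V_th is the open-circuit voltage V_A - V_B (nothing connected across the terminals).
Nodal analysis, taking node 2 as the 0 V reference.
Source V1 fixes V_0 = 5 V.
KCL at each unknown node (sum of currents leaving = 0; resistances in Ω):
  Node 1: (V_1 - 5)/30 + (V_1 - 0)/10 = 0
Collecting terms: 0.1333 × V_1 = 0.1667  =>  V_1 = 1.25 V
V_th = V_1 - V_2 = 1.25 - 0 = 1.25 V
Step 2 — R_th: zero the source — replace V1 by a short circuit (node 2 merges into node 0) — and find the resistance seen between A (node 1) and B (node 0).
Reduce the network between node 1 (A) and node 0 (B) by series/parallel combination:
  Rp1 = R1 ‖ R2 (parallel, both between nodes 0 and 1) = 1/(1/30 + 1/10) = 7.5 Ω
R_th = 7.5 Ω

Final answer: V_th = 1.25 V, R_th = 7.5 Ω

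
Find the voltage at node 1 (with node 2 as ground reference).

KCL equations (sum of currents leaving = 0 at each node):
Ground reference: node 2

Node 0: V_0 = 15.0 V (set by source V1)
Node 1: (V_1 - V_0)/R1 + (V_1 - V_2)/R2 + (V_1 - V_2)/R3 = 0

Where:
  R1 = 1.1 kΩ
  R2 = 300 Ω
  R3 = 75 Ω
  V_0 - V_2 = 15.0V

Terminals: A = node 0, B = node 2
Nodal analysis, taking node 2 as the 0 V reference.
Source V1 fixes V_0 = 15 V.
KCL at each unknown node (sum of currents leaving = 0; resistances in Ω):
  Node 1: (V_1 - 15)/1100 + (V_1 - 0)/300 + (V_1 - 0)/75 = 0
Collecting terms: 0.01758 × V_1 = 0.01364  =>  V_1 = 0.7759 V
The requested potential is V_1 = 0.7759 V.

Final answer: V_1 = 0.7759 V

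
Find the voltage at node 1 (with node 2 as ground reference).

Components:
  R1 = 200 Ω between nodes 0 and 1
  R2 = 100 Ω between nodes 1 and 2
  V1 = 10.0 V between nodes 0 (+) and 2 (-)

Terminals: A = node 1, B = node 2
Nodal analysis, taking node 2 as the 0 V reference.
Source V1 fixes V_0 = 10 V.
KCL at each unknown node (sum of currents leaving = 0; resistances in Ω):
  Node 1: (V_1 - 10)/200 + (V_1 - 0)/100 = 0
Collecting terms: 0.015 × V_1 = 0.05  =>  V_1 = 3.333 V
The requested potential is V_1 = 3.333 V.

Final answer: V_1 = 3.333 V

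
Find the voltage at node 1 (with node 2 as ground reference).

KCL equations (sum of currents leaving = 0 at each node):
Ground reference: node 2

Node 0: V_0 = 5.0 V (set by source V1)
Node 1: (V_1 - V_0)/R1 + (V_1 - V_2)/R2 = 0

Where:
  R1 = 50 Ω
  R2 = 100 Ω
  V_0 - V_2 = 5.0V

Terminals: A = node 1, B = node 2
Nodal analysis, taking node 2 as the 0 V reference.
Source V1 fixes V_0 = 5 V.
KCL at each unknown node (sum of currents leaving = 0; resistances in Ω):
  Node 1: (V_1 - 5)/50 + (V_1 - 0)/100 = 0
Collecting terms: 0.03 × V_1 = 0.1  =>  V_1 = 3.333 V
The requested potential is V_1 = 3.333 V.

Final answer: V_1 = 3.333 V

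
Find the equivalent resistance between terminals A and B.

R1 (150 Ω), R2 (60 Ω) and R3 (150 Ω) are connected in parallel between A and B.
Reduce the network between node 0 (A) and node 1 (B) by series/parallel combination:
  Rp1 = R1 ‖ R2 ‖ R3 (parallel, all between nodes 0 and 1) = 1/(1/150 + 1/60 + 1/150) = 33.33 Ω
R_eq = 33.33 Ω

Final answer: 33.33 Ω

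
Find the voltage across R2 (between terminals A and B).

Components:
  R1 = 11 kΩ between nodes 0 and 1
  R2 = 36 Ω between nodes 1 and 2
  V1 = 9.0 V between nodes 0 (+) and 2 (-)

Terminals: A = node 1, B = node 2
R1 and R2 are in series across V1 (node 0 → node 1 → node 2), and the output A–B is taken across R2, so this is a voltage divider.
Series current: I = V1/(R1 + R2) = 9/(11000 + 36) = 9/11040 = 0.0008155 A
V_R2 = I × R2 = V1 × R2/(R1 + R2) = 9 × 36/11040 = 0.02936 V

Final answer: 0.02936 V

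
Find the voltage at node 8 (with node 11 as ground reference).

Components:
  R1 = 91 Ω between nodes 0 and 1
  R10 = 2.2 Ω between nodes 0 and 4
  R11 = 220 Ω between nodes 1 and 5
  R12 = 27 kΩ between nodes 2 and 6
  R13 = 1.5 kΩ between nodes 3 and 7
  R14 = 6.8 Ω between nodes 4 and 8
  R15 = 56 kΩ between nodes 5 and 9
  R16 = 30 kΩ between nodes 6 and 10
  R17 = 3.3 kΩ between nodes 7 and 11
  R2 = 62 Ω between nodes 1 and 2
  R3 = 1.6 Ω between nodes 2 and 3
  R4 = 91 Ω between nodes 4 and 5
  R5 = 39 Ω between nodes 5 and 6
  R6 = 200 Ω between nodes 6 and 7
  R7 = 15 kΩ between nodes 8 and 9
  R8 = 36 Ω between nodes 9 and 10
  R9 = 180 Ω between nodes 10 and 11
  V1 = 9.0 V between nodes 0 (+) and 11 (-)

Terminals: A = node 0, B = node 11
Nodal analysis, taking node 11 as the 0 V reference.
Source V1 fixes V_0 = 9 V.
KCL at each unknown node (sum of currents leaving = 0; resistances in Ω):
  Node 1: (V_1 - 9)/91 + (V_1 - V_2)/62 + (V_1 - V_5)/220 = 0
  Node 2: (V_2 - V_1)/62 + (V_2 - V_3)/1.6 + (V_2 - V_6)/27000 = 0
  Node 3: (V_3 - V_2)/1.6 + (V_3 - V_7)/1500 = 0
  Node 4: (V_4 - V_5)/91 + (V_4 - 9)/2.2 + (V_4 - V_8)/6.8 = 0
  Node 5: (V_5 - V_4)/91 + (V_5 - V_6)/39 + (V_5 - V_1)/220 + (V_5 - V_9)/56000 = 0
  Node 6: (V_6 - V_5)/39 + (V_6 - V_7)/200 + (V_6 - V_2)/27000 + (V_6 - V_10)/30000 = 0
  Node 7: (V_7 - V_6)/200 + (V_7 - V_3)/1500 + (V_7 - 0)/3300 = 0
  Node 8: (V_8 - V_9)/15000 + (V_8 - V_4)/6.8 = 0
  Node 9: (V_9 - V_8)/15000 + (V_9 - V_10)/36 + (V_9 - V_5)/56000 = 0
  Node 10: (V_10 - V_9)/36 + (V_10 - 0)/180 + (V_10 - V_6)/30000 = 0
Collecting terms (coefficients in siemens):
  0.03166·V_1 - 0.01613·V_2 - 0.004545·V_5 = 0.0989
  0.6412·V_2 - 0.01613·V_1 - 0.625·V_3 - 0.00003704·V_6 = 0
  0.6257·V_3 - 0.625·V_2 - 0.0006667·V_7 = 0
  0.6126·V_4 - 0.01099·V_5 - 0.1471·V_8 = 4.091
  0.04119·V_5 - 0.004545·V_1 - 0.01099·V_4 - 0.02564·V_6 - 0.00001786·V_9 = 0
  0.03071·V_6 - 0.00003704·V_2 - 0.02564·V_5 - 0.005·V_7 - 0.00003333·V_10 = 0
  0.00597·V_7 - 0.0006667·V_3 - 0.005·V_6 = 0
  0.1471·V_8 - 0.1471·V_4 - 0.00006667·V_9 = 0
  0.02786·V_9 - 0.00001786·V_5 - 0.00006667·V_8 - 0.02778·V_10 = 0
  0.03337·V_10 - 0.00003333·V_6 - 0.02778·V_9 = 0
Solving these 10 simultaneous equations (Gaussian elimination) gives:
  V_1 = 8.918 V, V_2 = 8.892 V, V_3 = 8.892 V, V_4 = 8.994 V
  V_5 = 8.808 V, V_6 = 8.715 V, V_7 = 8.292 V, V_8 = 8.99 V
  V_9 = 0.2108 V, V_10 = 0.1842 V
The requested potential is V_8 = 8.99 V.

Final answer: V_8 = 8.99 V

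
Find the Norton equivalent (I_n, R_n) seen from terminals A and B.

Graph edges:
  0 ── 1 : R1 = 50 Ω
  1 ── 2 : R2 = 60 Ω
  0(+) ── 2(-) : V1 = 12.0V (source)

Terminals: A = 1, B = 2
Find the Thévenin equivalent first; then I_n = V_th/R_th and R_n = R_th.
Step 1 — V_th is the open-circuit voltage V_A - V_B (nothing connected across the terminals).
Nodal analysis, taking node 2 as the 0 V reference.
Source V1 fixes V_0 = 12 V.
KCL at each unknown node (sum of currents leaving = 0; resistances in Ω):
  Node 1: (V_1 - 12)/50 + (V_1 - 0)/60 = 0
Collecting terms: 0.03667 × V_1 = 0.24  =>  V_1 = 6.545 V
V_th = V_1 - V_2 = 6.545 - 0 = 6.545 V
Step 2 — R_th: zero the source — replace V1 by a short circuit (node 2 merges into node 0) — and find the resistance seen between A (node 1) and B (node 0).
Reduce the network between node 1 (A) and node 0 (B) by series/parallel combination:
  Rp1 = R1 ‖ R2 (parallel, both between nodes 0 and 1) = 1/(1/50 + 1/60) = 27.27 Ω
R_th = 27.27 Ω
I_n = V_th/R_th = 6.545/27.27 = 0.24 A, and R_n = R_th = 27.27 Ω

Final answer: I_n = 0.24 A, R_n = 27.27 Ω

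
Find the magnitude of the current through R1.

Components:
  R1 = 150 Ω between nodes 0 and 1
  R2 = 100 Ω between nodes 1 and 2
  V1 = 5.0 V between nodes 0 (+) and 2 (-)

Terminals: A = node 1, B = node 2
Nodal analysis, taking node 2 as the 0 V reference.
Source V1 fixes V_0 = 5 V.
KCL at each unknown node (sum of currents leaving = 0; resistances in Ω):
  Node 1: (V_1 - 5)/150 + (V_1 - 0)/100 = 0
Collecting terms: 0.01667 × V_1 = 0.03333  =>  V_1 = 2 V
I_R1 = (V_0 - V_1)/R1 = (5 - 2)/150 = 0.02 A
|I_R1| = 0.02 A

Final answer: |I_R1| = 0.02 A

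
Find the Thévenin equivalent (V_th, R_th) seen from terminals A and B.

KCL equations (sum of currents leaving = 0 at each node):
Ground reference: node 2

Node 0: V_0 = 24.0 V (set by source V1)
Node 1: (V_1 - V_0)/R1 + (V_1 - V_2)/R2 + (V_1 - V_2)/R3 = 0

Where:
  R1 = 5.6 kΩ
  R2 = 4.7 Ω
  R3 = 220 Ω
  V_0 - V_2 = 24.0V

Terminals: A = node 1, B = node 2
Step 1 — V_th is the open-circuit voltage V_A - V_B (nothing connected across the terminals).
Nodal analysis, taking node 2 as the 0 V reference.
Source V1 fixes V_0 = 24 V.
KCL at each unknown node (sum of currents leaving = 0; resistances in Ω):
  Node 1: (V_1 - 24)/5600 + (V_1 - 0)/4.7 + (V_1 - 0)/220 = 0
Collecting terms: 0.2175 × V_1 = 0.004286  =>  V_1 = 0.01971 V
V_th = V_1 - V_2 = 0.01971 - 0 = 0.01971 V
Step 2 — R_th: zero the source — replace V1 by a short circuit (node 2 merges into node 0) — and find the resistance seen between A (node 1) and B (node 0).
Reduce the network between node 1 (A) and node 0 (B) by series/parallel combination:
  Rp1 = R1 ‖ R2 ‖ R3 (parallel, all between nodes 0 and 1) = 1/(1/5600 + 1/4.7 + 1/220) = 4.598 Ω
R_th = 4.598 Ω

Final answer: V_th = 0.01971 V, R_th = 4.598 Ω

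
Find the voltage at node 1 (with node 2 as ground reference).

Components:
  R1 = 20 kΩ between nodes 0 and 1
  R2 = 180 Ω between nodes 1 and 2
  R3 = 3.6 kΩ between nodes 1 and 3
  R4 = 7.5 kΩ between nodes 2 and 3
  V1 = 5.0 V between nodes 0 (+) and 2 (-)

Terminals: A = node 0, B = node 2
Nodal analysis, taking node 2 as the 0 V reference.
Source V1 fixes V_0 = 5 V.
KCL at each unknown node (sum of currents leaving = 0; resistances in Ω):
  Node 1: (V_1 - 5)/20000 + (V_1 - 0)/180 + (V_1 - V_3)/3600 = 0
  Node 3: (V_3 - V_1)/3600 + (V_3 - 0)/7500 = 0
Collecting terms (coefficients in siemens):
  0.005883·V_1 - 0.0002778·V_3 = 0.00025
  0.0004111·V_3 - 0.0002778·V_1 = 0
Determinant D = (0.005883)(0.0004111) - (-0.0002778)(-0.0002778) = 0.000002342
V_1 = [(0.00025)(0.0004111) - (-0.0002778)(0)]/D = 0.04389 V
V_3 = [(0.005883)(0) - (0.00025)(-0.0002778)]/D = 0.02966 V
The requested potential is V_1 = 0.04389 V.

Final answer: V_1 = 0.04389 V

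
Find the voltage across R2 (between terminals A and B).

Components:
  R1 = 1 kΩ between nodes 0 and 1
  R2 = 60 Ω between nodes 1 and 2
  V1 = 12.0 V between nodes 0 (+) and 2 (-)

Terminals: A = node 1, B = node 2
R1 and R2 are in series across V1 (node 0 → node 1 → node 2), and the output A–B is taken across R2, so this is a voltage divider.
Series current: I = V1/(R1 + R2) = 12/(1000 + 60) = 12/1060 = 0.01132 A
V_R2 = I × R2 = V1 × R2/(R1 + R2) = 12 × 60/1060 = 0.6792 V

Final answer: 0.6792 V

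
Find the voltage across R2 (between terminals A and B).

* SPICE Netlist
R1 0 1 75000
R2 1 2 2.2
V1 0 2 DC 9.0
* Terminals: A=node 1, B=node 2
R1 and R2 are in series across V1 (node 0 → node 1 → node 2), and the output A–B is taken across R2, so this is a voltage divider.
Series current: I = V1/(R1 + R2) = 9/(75000 + 2.2) = 9/75000 = 0.00012 A
V_R2 = I × R2 = V1 × R2/(R1 + R2) = 9 × 2.2/75000 = 0.000264 V

Final answer: 0.000264 V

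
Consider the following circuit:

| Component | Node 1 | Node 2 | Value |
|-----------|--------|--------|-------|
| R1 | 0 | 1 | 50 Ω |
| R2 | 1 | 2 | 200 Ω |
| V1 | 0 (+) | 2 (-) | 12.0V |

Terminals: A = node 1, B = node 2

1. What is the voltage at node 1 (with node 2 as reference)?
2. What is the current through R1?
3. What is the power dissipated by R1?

Nodal analysis, taking node 2 as the 0 V reference.
Source V1 fixes V_0 = 12 V.
KCL at each unknown node (sum of currents leaving = 0; resistances in Ω):
  Node 1: (V_1 - 12)/50 + (V_1 - 0)/200 = 0
Collecting terms: 0.025 × V_1 = 0.24  =>  V_1 = 9.6 V
Part 1:
  Read off the nodal solution: V_1 = 9.6 V
Part 2:
  I_R1 = (V_0 - V_1)/R1 = (12 - 9.6)/50 = 0.048 A
  Magnitude: I_R1 = 0.048 A
Part 3:
  I_R1 = (V_0 - V_1)/R1 = (12 - 9.6)/50 = 0.048 A
  P_R1 = I_R1² × R1 = (0.048)² × 50 = 0.1152 W

Final answers:
1. V_1 = 9.6 V
2. I_R1 = 0.048 A
3. P_R1 = 0.1152 W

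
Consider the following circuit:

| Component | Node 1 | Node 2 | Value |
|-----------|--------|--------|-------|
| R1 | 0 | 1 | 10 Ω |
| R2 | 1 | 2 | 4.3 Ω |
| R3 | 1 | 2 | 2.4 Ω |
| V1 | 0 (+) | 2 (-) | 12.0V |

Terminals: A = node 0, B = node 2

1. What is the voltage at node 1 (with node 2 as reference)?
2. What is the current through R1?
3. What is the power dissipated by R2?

Nodal analysis, taking node 2 as the 0 V reference.
Source V1 fixes V_0 = 12 V.
KCL at each unknown node (sum of currents leaving = 0; resistances in Ω):
  Node 1: (V_1 - 12)/10 + (V_1 - 0)/4.3 + (V_1 - 0)/2.4 = 0
Collecting terms: 0.7492 × V_1 = 1.2  =>  V_1 = 1.602 V
Part 1:
  Read off the nodal solution: V_1 = 1.602 V
Part 2:
  I_R1 = (V_0 - V_1)/R1 = (12 - 1.602)/10 = 1.04 A
  Magnitude: I_R1 = 1.04 A
Part 3:
  I_R2 = (V_1 - V_2)/R2 = (1.602 - 0)/4.3 = 0.3725 A
  P_R2 = I_R2² × R2 = (0.3725)² × 4.3 = 0.5966 W

Final answers:
1. V_1 = 1.602 V
2. I_R1 = 1.04 A
3. P_R2 = 0.5966 W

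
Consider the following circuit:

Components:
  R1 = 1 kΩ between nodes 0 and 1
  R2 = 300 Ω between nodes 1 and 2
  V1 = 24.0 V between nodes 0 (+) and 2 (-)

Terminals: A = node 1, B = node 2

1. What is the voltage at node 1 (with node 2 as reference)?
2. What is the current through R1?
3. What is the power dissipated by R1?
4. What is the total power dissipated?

Nodal analysis, taking node 2 as the 0 V reference.
Source V1 fixes V_0 = 24 V.
KCL at each unknown node (sum of currents leaving = 0; resistances in Ω):
  Node 1: (V_1 - 24)/1000 + (V_1 - 0)/300 = 0
Collecting terms: 0.004333 × V_1 = 0.024  =>  V_1 = 5.538 V
Part 1:
  Read off the nodal solution: V_1 = 5.538 V
Part 2:
  I_R1 = (V_0 - V_1)/R1 = (24 - 5.538)/1000 = 0.01846 A
  Magnitude: I_R1 = 0.01846 A
Part 3:
  I_R1 = (V_0 - V_1)/R1 = (24 - 5.538)/1000 = 0.01846 A
  P_R1 = I_R1² × R1 = (0.01846)² × 1000 = 0.3408 W
Part 4:
  Power in each resistor, P = (ΔV)²/R:
    P_R1 = (24 - 5.538)²/1000 = 0.3408 W
    P_R2 = (5.538 - 0)²/300 = 0.1022 W
  P_total = P_R1 + P_R2 = 0.4431 W

Final answers:
1. V_1 = 5.538 V
2. I_R1 = 0.01846 A
3. P_R1 = 0.3408 W
4. P_total = 0.4431 W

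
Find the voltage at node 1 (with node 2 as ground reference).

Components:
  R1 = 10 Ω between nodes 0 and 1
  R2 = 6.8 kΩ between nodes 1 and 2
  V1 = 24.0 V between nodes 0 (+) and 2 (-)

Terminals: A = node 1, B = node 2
Nodal analysis, taking node 2 as the 0 V reference.
Source V1 fixes V_0 = 24 V.
KCL at each unknown node (sum of currents leaving = 0; resistances in Ω):
  Node 1: (V_1 - 24)/10 + (V_1 - 0)/6800 = 0
Collecting terms: 0.1001 × V_1 = 2.4  =>  V_1 = 23.96 V
The requested potential is V_1 = 23.96 V.

Final answer: V_1 = 23.96 V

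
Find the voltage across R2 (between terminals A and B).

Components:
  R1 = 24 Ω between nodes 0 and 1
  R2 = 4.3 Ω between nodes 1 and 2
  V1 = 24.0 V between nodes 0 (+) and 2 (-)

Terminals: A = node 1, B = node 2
R1 and R2 are in series across V1 (node 0 → node 1 → node 2), and the output A–B is taken across R2, so this is a voltage divider.
Series current: I = V1/(R1 + R2) = 24/(24 + 4.3) = 24/28.3 = 0.8481 A
V_R2 = I × R2 = V1 × R2/(R1 + R2) = 24 × 4.3/28.3 = 3.647 V

Final answer: 3.647 V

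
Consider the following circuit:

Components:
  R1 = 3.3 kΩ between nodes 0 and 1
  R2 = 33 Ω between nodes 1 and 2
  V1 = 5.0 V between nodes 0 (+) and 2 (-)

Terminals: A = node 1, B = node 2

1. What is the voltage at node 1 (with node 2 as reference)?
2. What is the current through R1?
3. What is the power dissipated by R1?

Nodal analysis, taking node 2 as the 0 V reference.
Source V1 fixes V_0 = 5 V.
KCL at each unknown node (sum of currents leaving = 0; resistances in Ω):
  Node 1: (V_1 - 5)/3300 + (V_1 - 0)/33 = 0
Collecting terms: 0.03061 × V_1 = 0.001515  =>  V_1 = 0.0495 V
Part 1:
  Read off the nodal solution: V_1 = 0.0495 V
Part 2:
  I_R1 = (V_0 - V_1)/R1 = (5 - 0.0495)/3300 = 0.0015 A
  Magnitude: I_R1 = 0.0015 A
Part 3:
  I_R1 = (V_0 - V_1)/R1 = (5 - 0.0495)/3300 = 0.0015 A
  P_R1 = I_R1² × R1 = (0.0015)² × 3300 = 0.007426 W

Final answers:
1. V_1 = 0.0495 V
2. I_R1 = 0.0015 A
3. P_R1 = 0.007426 W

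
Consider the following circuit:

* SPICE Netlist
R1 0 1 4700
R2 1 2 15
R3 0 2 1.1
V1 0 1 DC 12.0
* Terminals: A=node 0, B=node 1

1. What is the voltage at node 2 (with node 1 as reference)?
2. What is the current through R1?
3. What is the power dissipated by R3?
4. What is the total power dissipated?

Nodal analysis, taking node 1 as the 0 V reference.
Source V1 fixes V_0 = 12 V.
KCL at each unknown node (sum of currents leaving = 0; resistances in Ω):
  Node 2: (V_2 - 0)/15 + (V_2 - 12)/1.1 = 0
Collecting terms: 0.9758 × V_2 = 10.91  =>  V_2 = 11.18 V
Part 1:
  Read off the nodal solution: V_2 = 11.18 V
Part 2:
  I_R1 = (V_0 - V_1)/R1 = (12 - 0)/4700 = 0.002553 A
  Magnitude: I_R1 = 0.002553 A
Part 3:
  I_R3 = (V_0 - V_2)/R3 = (12 - 11.18)/1.1 = 0.7453 A
  P_R3 = I_R3² × R3 = (0.7453)² × 1.1 = 0.6111 W
Part 4:
  Power in each resistor, P = (ΔV)²/R:
    P_R1 = (12 - 0)²/4700 = 0.03064 W
    P_R2 = (0 - 11.18)²/15 = 8.333 W
    P_R3 = (12 - 11.18)²/1.1 = 0.6111 W
  P_total = P_R1 + P_R2 + P_R3 = 8.975 W

Final answers:
1. V_2 = 11.18 V
2. I_R1 = 0.002553 A
3. P_R3 = 0.6111 W
4. P_total = 8.975 W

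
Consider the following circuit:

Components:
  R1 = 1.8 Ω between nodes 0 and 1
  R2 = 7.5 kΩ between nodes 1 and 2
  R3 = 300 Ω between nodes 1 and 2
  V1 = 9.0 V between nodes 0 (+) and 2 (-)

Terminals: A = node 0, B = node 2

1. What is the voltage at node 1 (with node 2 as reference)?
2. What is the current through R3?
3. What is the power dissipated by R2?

Nodal analysis, taking node 2 as the 0 V reference.
Source V1 fixes V_0 = 9 V.
KCL at each unknown node (sum of currents leaving = 0; resistances in Ω):
  Node 1: (V_1 - 9)/1.8 + (V_1 - 0)/7500 + (V_1 - 0)/300 = 0
Collecting terms: 0.559 × V_1 = 5  =>  V_1 = 8.944 V
Part 1:
  Read off the nodal solution: V_1 = 8.944 V
Part 2:
  I_R3 = (V_1 - V_2)/R3 = (8.944 - 0)/300 = 0.02981 A
  Magnitude: I_R3 = 0.02981 A
Part 3:
  I_R2 = (V_1 - V_2)/R2 = (8.944 - 0)/7500 = 0.001193 A
  P_R2 = I_R2² × R2 = (0.001193)² × 7500 = 0.01067 W

Final answers:
1. V_1 = 8.944 V
2. I_R3 = 0.02981 A
3. P_R2 = 0.01067 W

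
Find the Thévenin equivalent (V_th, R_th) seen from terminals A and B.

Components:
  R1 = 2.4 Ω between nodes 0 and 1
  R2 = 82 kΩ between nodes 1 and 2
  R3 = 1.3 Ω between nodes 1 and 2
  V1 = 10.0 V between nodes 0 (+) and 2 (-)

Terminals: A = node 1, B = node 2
Step 1 — V_th is the open-circuit voltage V_A - V_B (nothing connected across the terminals).
Nodal analysis, taking node 2 as the 0 V reference.
Source V1 fixes V_0 = 10 V.
KCL at each unknown node (sum of currents leaving = 0; resistances in Ω):
  Node 1: (V_1 - 10)/2.4 + (V_1 - 0)/82000 + (V_1 - 0)/1.3 = 0
Collecting terms: 1.186 × V_1 = 4.167  =>  V_1 = 3.513 V
V_th = V_1 - V_2 = 3.513 - 0 = 3.513 V
Step 2 — R_th: zero the source — replace V1 by a short circuit (node 2 merges into node 0) — and find the resistance seen between A (node 1) and B (node 0).
Reduce the network between node 1 (A) and node 0 (B) by series/parallel combination:
  Rp1 = R1 ‖ R2 ‖ R3 (parallel, all between nodes 0 and 1) = 1/(1/2.4 + 1/82000 + 1/1.3) = 0.8432 Ω
R_th = 0.8432 Ω

Final answer: V_th = 3.513 V, R_th = 0.8432 Ω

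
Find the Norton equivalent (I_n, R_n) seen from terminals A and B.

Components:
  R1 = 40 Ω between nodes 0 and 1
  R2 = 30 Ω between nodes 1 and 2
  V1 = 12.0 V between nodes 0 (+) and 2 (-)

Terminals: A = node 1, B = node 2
Find the Thévenin equivalent first; then I_n = V_th/R_th and R_n = R_th.
Step 1 — V_th is the open-circuit voltage V_A - V_B (nothing connected across the terminals).
Nodal analysis, taking node 2 as the 0 V reference.
Source V1 fixes V_0 = 12 V.
KCL at each unknown node (sum of currents leaving = 0; resistances in Ω):
  Node 1: (V_1 - 12)/40 + (V_1 - 0)/30 = 0
Collecting terms: 0.05833 × V_1 = 0.3  =>  V_1 = 5.143 V
V_th = V_1 - V_2 = 5.143 - 0 = 5.143 V
Step 2 — R_th: zero the source — replace V1 by a short circuit (node 2 merges into node 0) — and find the resistance seen between A (node 1) and B (node 0).
Reduce the network between node 1 (A) and node 0 (B) by series/parallel combination:
  Rp1 = R1 ‖ R2 (parallel, both between nodes 0 and 1) = 1/(1/40 + 1/30) = 17.14 Ω
R_th = 17.14 Ω
I_n = V_th/R_th = 5.143/17.14 = 0.3 A, and R_n = R_th = 17.14 Ω

Final answer: I_n = 0.3 A, R_n = 17.14 Ω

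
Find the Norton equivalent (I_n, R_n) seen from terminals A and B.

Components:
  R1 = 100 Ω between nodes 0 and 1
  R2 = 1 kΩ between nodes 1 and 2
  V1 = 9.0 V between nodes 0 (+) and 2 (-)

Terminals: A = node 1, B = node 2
Find the Thévenin equivalent first; then I_n = V_th/R_th and R_n = R_th.
Step 1 — V_th is the open-circuit voltage V_A - V_B (nothing connected across the terminals).
Nodal analysis, taking node 2 as the 0 V reference.
Source V1 fixes V_0 = 9 V.
KCL at each unknown node (sum of currents leaving = 0; resistances in Ω):
  Node 1: (V_1 - 9)/100 + (V_1 - 0)/1000 = 0
Collecting terms: 0.011 × V_1 = 0.09  =>  V_1 = 8.182 V
V_th = V_1 - V_2 = 8.182 - 0 = 8.182 V
Step 2 — R_th: zero the source — replace V1 by a short circuit (node 2 merges into node 0) — and find the resistance seen between A (node 1) and B (node 0).
Reduce the network between node 1 (A) and node 0 (B) by series/parallel combination:
  Rp1 = R1 ‖ R2 (parallel, both between nodes 0 and 1) = 1/(1/100 + 1/1000) = 90.91 Ω
R_th = 90.91 Ω
I_n = V_th/R_th = 8.182/90.91 = 0.09 A, and R_n = R_th = 90.91 Ω

Final answer: I_n = 0.09 A, R_n = 90.91 Ω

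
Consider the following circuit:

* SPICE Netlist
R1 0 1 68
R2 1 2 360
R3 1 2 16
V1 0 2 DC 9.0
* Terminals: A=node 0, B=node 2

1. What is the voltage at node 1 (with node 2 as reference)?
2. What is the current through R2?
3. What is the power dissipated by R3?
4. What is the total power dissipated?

Nodal analysis, taking node 2 as the 0 V reference.
Source V1 fixes V_0 = 9 V.
KCL at each unknown node (sum of currents leaving = 0; resistances in Ω):
  Node 1: (V_1 - 9)/68 + (V_1 - 0)/360 + (V_1 - 0)/16 = 0
Collecting terms: 0.07998 × V_1 = 0.1324  =>  V_1 = 1.655 V
Part 1:
  Read off the nodal solution: V_1 = 1.655 V
Part 2:
  I_R2 = (V_1 - V_2)/R2 = (1.655 - 0)/360 = 0.004597 A
  Magnitude: I_R2 = 0.004597 A
Part 3:
  I_R3 = (V_1 - V_2)/R3 = (1.655 - 0)/16 = 0.1034 A
  P_R3 = I_R3² × R3 = (0.1034)² × 16 = 0.1711 W
Part 4:
  Power in each resistor, P = (ΔV)²/R:
    P_R1 = (9 - 1.655)²/68 = 0.7934 W
    P_R2 = (1.655 - 0)²/360 = 0.007606 W
    P_R3 = (1.655 - 0)²/16 = 0.1711 W
  P_total = P_R1 + P_R2 + P_R3 = 0.9722 W

Final answers:
1. V_1 = 1.655 V
2. I_R2 = 0.004597 A
3. P_R3 = 0.1711 W
4. P_total = 0.9722 W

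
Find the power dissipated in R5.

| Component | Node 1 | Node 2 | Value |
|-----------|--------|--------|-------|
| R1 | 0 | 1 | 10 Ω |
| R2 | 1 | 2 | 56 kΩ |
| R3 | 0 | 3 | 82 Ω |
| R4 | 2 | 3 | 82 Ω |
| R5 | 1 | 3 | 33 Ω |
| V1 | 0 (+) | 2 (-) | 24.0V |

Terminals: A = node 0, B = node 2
Nodal analysis, taking node 2 as the 0 V reference.
Source V1 fixes V_0 = 24 V.
KCL at each unknown node (sum of currents leaving = 0; resistances in Ω):
  Node 1: (V_1 - 24)/10 + (V_1 - 0)/56000 + (V_1 - V_3)/33 = 0
  Node 3: (V_3 - 24)/82 + (V_3 - 0)/82 + (V_3 - V_1)/33 = 0
Collecting terms (coefficients in siemens):
  0.1303·V_1 - 0.0303·V_3 = 2.4
  0.05469·V_3 - 0.0303·V_1 = 0.2927
Determinant D = (0.1303)(0.05469) - (-0.0303)(-0.0303) = 0.006209
V_1 = [(2.4)(0.05469) - (-0.0303)(0.2927)]/D = 22.57 V
V_3 = [(0.1303)(0.2927) - (2.4)(-0.0303)]/D = 17.86 V
I_R5 = (V_1 - V_3)/R5 = (22.57 - 17.86)/33 = 0.1428 A
P_R5 = I_R5² × R5 = (0.1428)² × 33 = 0.673 W

Final answer: 0.673 W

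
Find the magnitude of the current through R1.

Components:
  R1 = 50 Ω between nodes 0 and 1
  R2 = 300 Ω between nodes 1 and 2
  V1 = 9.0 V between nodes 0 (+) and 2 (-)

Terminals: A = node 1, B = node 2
Nodal analysis, taking node 2 as the 0 V reference.
Source V1 fixes V_0 = 9 V.
KCL at each unknown node (sum of currents leaving = 0; resistances in Ω):
  Node 1: (V_1 - 9)/50 + (V_1 - 0)/300 = 0
Collecting terms: 0.02333 × V_1 = 0.18  =>  V_1 = 7.714 V
I_R1 = (V_0 - V_1)/R1 = (9 - 7.714)/50 = 0.02571 A
|I_R1| = 0.02571 A

Final answer: |I_R1| = 0.02571 A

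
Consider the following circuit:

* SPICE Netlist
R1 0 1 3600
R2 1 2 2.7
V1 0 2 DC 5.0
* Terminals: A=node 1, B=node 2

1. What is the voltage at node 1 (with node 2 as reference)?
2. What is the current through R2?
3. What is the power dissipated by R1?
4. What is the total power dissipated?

Nodal analysis, taking node 2 as the 0 V reference.
Source V1 fixes V_0 = 5 V.
KCL at each unknown node (sum of currents leaving = 0; resistances in Ω):
  Node 1: (V_1 - 5)/3600 + (V_1 - 0)/2.7 = 0
Collecting terms: 0.3706 × V_1 = 0.001389  =>  V_1 = 0.003747 V
Part 1:
  Read off the nodal solution: V_1 = 0.003747 V
Part 2:
  I_R2 = (V_1 - V_2)/R2 = (0.003747 - 0)/2.7 = 0.001388 A
  Magnitude: I_R2 = 0.001388 A
Part 3:
  I_R1 = (V_0 - V_1)/R1 = (5 - 0.003747)/3600 = 0.001388 A
  P_R1 = I_R1² × R1 = (0.001388)² × 3600 = 0.006934 W
Part 4:
  Power in each resistor, P = (ΔV)²/R:
    P_R1 = (5 - 0.003747)²/3600 = 0.006934 W
    P_R2 = (0.003747 - 0)²/2.7 = 0.000005201 W
  P_total = P_R1 + P_R2 = 0.006939 W

Final answers:
1. V_1 = 0.003747 V
2. I_R2 = 0.001388 A
3. P_R1 = 0.006934 W
4. P_total = 0.006939 W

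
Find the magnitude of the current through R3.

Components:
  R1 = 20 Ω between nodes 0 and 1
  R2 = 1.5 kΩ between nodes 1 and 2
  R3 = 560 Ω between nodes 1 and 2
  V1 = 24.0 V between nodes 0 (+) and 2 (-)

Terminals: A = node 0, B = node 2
Nodal analysis, taking node 2 as the 0 V reference.
Source V1 fixes V_0 = 24 V.
KCL at each unknown node (sum of currents leaving = 0; resistances in Ω):
  Node 1: (V_1 - 24)/20 + (V_1 - 0)/1500 + (V_1 - 0)/560 = 0
Collecting terms: 0.05245 × V_1 = 1.2  =>  V_1 = 22.88 V
I_R3 = (V_1 - V_2)/R3 = (22.88 - 0)/560 = 0.04085 A
|I_R3| = 0.04085 A

Final answer: |I_R3| = 0.04085 A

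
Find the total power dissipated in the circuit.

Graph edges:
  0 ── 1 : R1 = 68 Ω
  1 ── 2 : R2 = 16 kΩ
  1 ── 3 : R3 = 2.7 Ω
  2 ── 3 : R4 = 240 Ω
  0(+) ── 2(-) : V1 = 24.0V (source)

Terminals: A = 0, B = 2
Nodal analysis, taking node 2 as the 0 V reference.
Source V1 fixes V_0 = 24 V.
KCL at each unknown node (sum of currents leaving = 0; resistances in Ω):
  Node 1: (V_1 - 24)/68 + (V_1 - 0)/16000 + (V_1 - V_3)/2.7 = 0
  Node 3: (V_3 - V_1)/2.7 + (V_3 - 0)/240 = 0
Collecting terms (coefficients in siemens):
  0.3851·V_1 - 0.3704·V_3 = 0.3529
  0.3745·V_3 - 0.3704·V_1 = 0
Determinant D = (0.3851)(0.3745) - (-0.3704)(-0.3704) = 0.007075
V_1 = [(0.3529)(0.3745) - (-0.3704)(0)]/D = 18.69 V
V_3 = [(0.3851)(0) - (0.3529)(-0.3704)]/D = 18.48 V
Power in each resistor, P = (ΔV)²/R:
  P_R1 = (24 - 18.69)²/68 = 0.4154 W
  P_R2 = (18.69 - 0)²/16000 = 0.02182 W
  P_R3 = (18.69 - 18.48)²/2.7 = 0.016 W
  P_R4 = (0 - 18.48)²/240 = 1.423 W
P_total = P_R1 + P_R2 + P_R3 + P_R4 = 1.876 W

Final answer: 1.876 W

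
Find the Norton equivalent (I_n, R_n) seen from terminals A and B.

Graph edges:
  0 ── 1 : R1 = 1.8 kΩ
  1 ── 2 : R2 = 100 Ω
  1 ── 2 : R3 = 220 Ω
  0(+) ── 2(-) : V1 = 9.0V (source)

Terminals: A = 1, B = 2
Find the Thévenin equivalent first; then I_n = V_th/R_th and R_n = R_th.
Step 1 — V_th is the open-circuit voltage V_A - V_B (nothing connected across the terminals).
Nodal analysis, taking node 2 as the 0 V reference.
Source V1 fixes V_0 = 9 V.
KCL at each unknown node (sum of currents leaving = 0; resistances in Ω):
  Node 1: (V_1 - 9)/1800 + (V_1 - 0)/100 + (V_1 - 0)/220 = 0
Collecting terms: 0.0151 × V_1 = 0.005  =>  V_1 = 0.3311 V
V_th = V_1 - V_2 = 0.3311 - 0 = 0.3311 V
Step 2 — R_th: zero the source — replace V1 by a short circuit (node 2 merges into node 0) — and find the resistance seen between A (node 1) and B (node 0).
Reduce the network between node 1 (A) and node 0 (B) by series/parallel combination:
  Rp1 = R1 ‖ R2 ‖ R3 (parallel, all between nodes 0 and 1) = 1/(1/1800 + 1/100 + 1/220) = 66.22 Ω
R_th = 66.22 Ω
I_n = V_th/R_th = 0.3311/66.22 = 0.005 A, and R_n = R_th = 66.22 Ω

Final answer: I_n = 0.005 A, R_n = 66.22 Ω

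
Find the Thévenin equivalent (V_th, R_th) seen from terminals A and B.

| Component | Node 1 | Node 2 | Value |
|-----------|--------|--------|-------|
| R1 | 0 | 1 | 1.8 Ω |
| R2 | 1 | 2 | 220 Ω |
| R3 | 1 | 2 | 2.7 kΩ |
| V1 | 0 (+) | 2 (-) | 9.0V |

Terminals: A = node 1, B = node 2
Step 1 — V_th is the open-circuit voltage V_A - V_B (nothing connected across the terminals).
Nodal analysis, taking node 2 as the 0 V reference.
Source V1 fixes V_0 = 9 V.
KCL at each unknown node (sum of currents leaving = 0; resistances in Ω):
  Node 1: (V_1 - 9)/1.8 + (V_1 - 0)/220 + (V_1 - 0)/2700 = 0
Collecting terms: 0.5605 × V_1 = 5  =>  V_1 = 8.921 V
V_th = V_1 - V_2 = 8.921 - 0 = 8.921 V
Step 2 — R_th: zero the source — replace V1 by a short circuit (node 2 merges into node 0) — and find the resistance seen between A (node 1) and B (node 0).
Reduce the network between node 1 (A) and node 0 (B) by series/parallel combination:
  Rp1 = R1 ‖ R2 ‖ R3 (parallel, all between nodes 0 and 1) = 1/(1/1.8 + 1/220 + 1/2700) = 1.784 Ω
R_th = 1.784 Ω

Final answer: V_th = 8.921 V, R_th = 1.784 Ω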